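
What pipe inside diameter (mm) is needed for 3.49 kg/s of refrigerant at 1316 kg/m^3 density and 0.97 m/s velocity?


A = m_dot / (rho * v) = 3.49 / (1316 * 0.97) = 0.00273399555 m^2
d = sqrt(4*A/pi) * 1000
d = 59.0 mm

59.0


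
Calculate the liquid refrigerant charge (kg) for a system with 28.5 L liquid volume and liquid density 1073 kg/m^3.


Charge = V * rho / 1000
Charge = 28.5 * 1073 / 1000
Charge = 30.58 kg

30.58


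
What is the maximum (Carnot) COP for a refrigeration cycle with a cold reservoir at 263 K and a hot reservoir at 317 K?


dT = 317 - 263 = 54 K
COP_carnot = T_cold / dT = 263 / 54
COP_carnot = 4.87

4.87


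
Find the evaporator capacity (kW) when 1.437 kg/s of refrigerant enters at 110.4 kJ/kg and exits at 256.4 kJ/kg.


dh = 256.4 - 110.4 = 146.0 kJ/kg
Q_evap = m_dot * dh = 1.437 * 146.0
Q_evap = 209.8 kW

209.8


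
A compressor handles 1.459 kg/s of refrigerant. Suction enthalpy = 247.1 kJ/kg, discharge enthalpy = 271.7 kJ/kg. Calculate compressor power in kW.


dh = 271.7 - 247.1 = 24.6 kJ/kg
W = m_dot * dh = 1.459 * 24.6 = 35.89 kW

35.89


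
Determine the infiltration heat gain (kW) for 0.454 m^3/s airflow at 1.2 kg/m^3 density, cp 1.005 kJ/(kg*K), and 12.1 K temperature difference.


Q = V_dot * rho * cp * dT
Q = 0.454 * 1.2 * 1.005 * 12.1
Q = 6.625 kW

6.625


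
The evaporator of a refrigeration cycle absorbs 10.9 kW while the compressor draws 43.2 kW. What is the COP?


COP = Q_evap / W
COP = 10.9 / 43.2
COP = 0.252

0.252


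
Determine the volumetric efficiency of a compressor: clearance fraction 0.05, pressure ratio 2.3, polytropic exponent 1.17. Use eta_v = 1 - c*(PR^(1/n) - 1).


PR^(1/n) = 2.3^(1/1.17) = 2.03783535
eta_v = 1 - 0.05 * (2.03783535 - 1)
eta_v = 0.9481

0.9481


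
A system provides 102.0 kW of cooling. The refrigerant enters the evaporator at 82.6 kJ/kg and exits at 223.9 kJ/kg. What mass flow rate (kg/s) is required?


dh = 223.9 - 82.6 = 141.3 kJ/kg
m_dot = Q / dh = 102.0 / 141.3 = 0.7219 kg/s

0.7219


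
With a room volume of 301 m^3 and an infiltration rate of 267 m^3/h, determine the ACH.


ACH = flow / volume
ACH = 267 / 301
ACH = 0.887

0.887


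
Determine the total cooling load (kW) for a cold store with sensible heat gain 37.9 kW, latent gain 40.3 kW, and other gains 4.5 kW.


Q_total = Q_s + Q_l + Q_misc
Q_total = 37.9 + 40.3 + 4.5
Q_total = 82.7 kW

82.7


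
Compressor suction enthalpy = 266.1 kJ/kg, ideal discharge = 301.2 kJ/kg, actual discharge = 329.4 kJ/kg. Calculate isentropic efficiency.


dh_ideal = 301.2 - 266.1 = 35.1 kJ/kg
dh_actual = 329.4 - 266.1 = 63.3 kJ/kg
eta_s = dh_ideal / dh_actual = 35.1 / 63.3
eta_s = 0.5545

0.5545


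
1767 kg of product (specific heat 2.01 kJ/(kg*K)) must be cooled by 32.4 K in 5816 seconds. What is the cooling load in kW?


Q = m * cp * dT / t
Q = 1767 * 2.01 * 32.4 / 5816
Q = 19.786 kW

19.786


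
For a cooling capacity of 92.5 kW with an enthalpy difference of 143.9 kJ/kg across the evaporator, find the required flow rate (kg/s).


m_dot = Q / dh
m_dot = 92.5 / 143.9
m_dot = 0.6428 kg/s

0.6428


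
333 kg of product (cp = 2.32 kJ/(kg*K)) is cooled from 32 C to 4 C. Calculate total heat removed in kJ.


dT = 32 - (4) = 28 K
Q = m * cp * dT = 333 * 2.32 * 28
Q = 21632 kJ

21632


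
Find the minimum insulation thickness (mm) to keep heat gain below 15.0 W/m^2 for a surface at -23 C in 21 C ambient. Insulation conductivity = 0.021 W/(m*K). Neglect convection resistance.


dT = 21 - (-23) = 44 K
thickness = k * dT / q_max * 1000
thickness = 0.021 * 44 / 15.0 * 1000
thickness = 61.6 mm

61.6


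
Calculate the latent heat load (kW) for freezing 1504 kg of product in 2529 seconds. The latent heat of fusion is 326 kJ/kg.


Q_lat = m * h_fg / t
Q_lat = 1504 * 326 / 2529
Q_lat = 193.87 kW

193.87


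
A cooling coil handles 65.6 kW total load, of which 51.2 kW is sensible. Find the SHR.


SHR = Q_sensible / Q_total
SHR = 51.2 / 65.6
SHR = 0.78

0.78


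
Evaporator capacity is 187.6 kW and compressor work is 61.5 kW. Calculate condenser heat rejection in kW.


Q_cond = Q_evap + W
Q_cond = 187.6 + 61.5
Q_cond = 249.1 kW

249.1


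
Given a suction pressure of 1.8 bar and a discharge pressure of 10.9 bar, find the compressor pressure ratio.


PR = P_high / P_low
PR = 10.9 / 1.8
PR = 6.056

6.056


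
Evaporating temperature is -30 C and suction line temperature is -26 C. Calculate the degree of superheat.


Superheat = T_suction - T_evap
Superheat = -26 - (-30)
Superheat = 4 K

4


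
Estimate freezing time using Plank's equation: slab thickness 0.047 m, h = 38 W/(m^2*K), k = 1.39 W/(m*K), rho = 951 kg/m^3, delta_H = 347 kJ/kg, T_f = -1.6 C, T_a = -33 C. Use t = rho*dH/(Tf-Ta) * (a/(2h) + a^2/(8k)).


dT = -1.6 - (-33) = 31.4 K
term1 = a/(2h) = 0.047/(2*38) = 0.0006184210526
term2 = a^2/(8k) = 0.047^2/(8*1.39) = 0.0001986510791
t = rho*dH*1000/dT * (term1 + term2)
t = 951*347*1000/31.4 * (0.0006184210526 + 0.0001986510791)
t = 8587 s

8587


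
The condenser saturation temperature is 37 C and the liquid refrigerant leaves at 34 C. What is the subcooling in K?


Subcooling = T_cond - T_liquid
Subcooling = 37 - 34
Subcooling = 3 K

3


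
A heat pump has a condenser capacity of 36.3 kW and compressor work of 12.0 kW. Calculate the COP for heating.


COP_hp = Q_cond / W
COP_hp = 36.3 / 12.0
COP_hp = 3.025

3.025


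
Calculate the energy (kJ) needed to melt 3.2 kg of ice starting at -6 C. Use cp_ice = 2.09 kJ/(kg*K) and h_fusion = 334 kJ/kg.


Sensible heat = cp * dT = 2.09 * 6 = 12.54 kJ/kg
Total per kg = 12.54 + 334 = 346.54 kJ/kg
Q = m * total = 3.2 * 346.54
Q = 1108.9 kJ

1108.9


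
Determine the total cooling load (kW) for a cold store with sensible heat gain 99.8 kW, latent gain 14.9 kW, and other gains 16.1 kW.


Q_total = Q_s + Q_l + Q_misc
Q_total = 99.8 + 14.9 + 16.1
Q_total = 130.8 kW

130.8


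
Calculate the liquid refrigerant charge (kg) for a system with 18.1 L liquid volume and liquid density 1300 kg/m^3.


Charge = V * rho / 1000
Charge = 18.1 * 1300 / 1000
Charge = 23.53 kg

23.53


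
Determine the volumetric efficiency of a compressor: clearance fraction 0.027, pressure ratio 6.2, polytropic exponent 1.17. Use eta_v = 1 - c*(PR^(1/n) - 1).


PR^(1/n) = 6.2^(1/1.17) = 4.75617531
eta_v = 1 - 0.027 * (4.75617531 - 1)
eta_v = 0.8986

0.8986


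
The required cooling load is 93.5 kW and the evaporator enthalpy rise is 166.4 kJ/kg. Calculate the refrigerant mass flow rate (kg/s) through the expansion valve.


m_dot = Q / dh
m_dot = 93.5 / 166.4
m_dot = 0.5619 kg/s

0.5619


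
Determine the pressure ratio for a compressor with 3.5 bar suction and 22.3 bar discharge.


PR = P_high / P_low
PR = 22.3 / 3.5
PR = 6.371

6.371


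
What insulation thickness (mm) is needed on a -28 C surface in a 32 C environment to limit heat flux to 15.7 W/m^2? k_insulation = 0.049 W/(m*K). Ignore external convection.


dT = 32 - (-28) = 60 K
thickness = k * dT / q_max * 1000
thickness = 0.049 * 60 / 15.7 * 1000
thickness = 187.3 mm

187.3


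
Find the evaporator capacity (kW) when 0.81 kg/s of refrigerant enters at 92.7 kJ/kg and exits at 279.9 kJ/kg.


dh = 279.9 - 92.7 = 187.2 kJ/kg
Q_evap = m_dot * dh = 0.81 * 187.2
Q_evap = 151.63 kW

151.63


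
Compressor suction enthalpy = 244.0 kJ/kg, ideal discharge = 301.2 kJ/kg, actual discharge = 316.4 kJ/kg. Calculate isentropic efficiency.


dh_ideal = 301.2 - 244.0 = 57.2 kJ/kg
dh_actual = 316.4 - 244.0 = 72.4 kJ/kg
eta_s = dh_ideal / dh_actual = 57.2 / 72.4
eta_s = 0.7901

0.7901


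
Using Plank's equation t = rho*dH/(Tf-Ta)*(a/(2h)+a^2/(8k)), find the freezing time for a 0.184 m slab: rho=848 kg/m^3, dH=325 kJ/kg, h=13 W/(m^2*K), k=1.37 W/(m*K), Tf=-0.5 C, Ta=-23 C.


dT = -0.5 - (-23) = 22.5 K
term1 = a/(2h) = 0.184/(2*13) = 0.007076923077
term2 = a^2/(8k) = 0.184^2/(8*1.37) = 0.003089051095
t = rho*dH*1000/dT * (term1 + term2)
t = 848*325*1000/22.5 * (0.007076923077 + 0.003089051095)
t = 124522 s

124522


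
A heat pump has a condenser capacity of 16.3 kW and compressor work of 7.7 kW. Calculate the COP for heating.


COP_hp = Q_cond / W
COP_hp = 16.3 / 7.7
COP_hp = 2.117

2.117


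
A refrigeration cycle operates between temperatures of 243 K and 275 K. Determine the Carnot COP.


dT = 275 - 243 = 32 K
COP_carnot = T_cold / dT = 243 / 32
COP_carnot = 7.594

7.594


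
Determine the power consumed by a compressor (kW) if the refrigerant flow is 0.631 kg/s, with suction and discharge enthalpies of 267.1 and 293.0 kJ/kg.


dh = 293.0 - 267.1 = 25.9 kJ/kg
W = m_dot * dh = 0.631 * 25.9 = 16.34 kW

16.34


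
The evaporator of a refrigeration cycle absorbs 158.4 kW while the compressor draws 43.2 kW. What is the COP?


COP = Q_evap / W
COP = 158.4 / 43.2
COP = 3.667

3.667


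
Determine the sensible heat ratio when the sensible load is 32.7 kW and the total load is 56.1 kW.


SHR = Q_sensible / Q_total
SHR = 32.7 / 56.1
SHR = 0.583

0.583


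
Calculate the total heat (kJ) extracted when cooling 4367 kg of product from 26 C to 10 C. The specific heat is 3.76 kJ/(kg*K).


dT = 26 - (10) = 16 K
Q = m * cp * dT = 4367 * 3.76 * 16
Q = 262719 kJ

262719


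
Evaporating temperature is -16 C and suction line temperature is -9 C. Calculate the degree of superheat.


Superheat = T_suction - T_evap
Superheat = -9 - (-16)
Superheat = 7 K

7


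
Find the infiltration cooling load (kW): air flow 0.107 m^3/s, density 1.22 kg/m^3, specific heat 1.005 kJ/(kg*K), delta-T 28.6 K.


Q = V_dot * rho * cp * dT
Q = 0.107 * 1.22 * 1.005 * 28.6
Q = 3.752 kW

3.752


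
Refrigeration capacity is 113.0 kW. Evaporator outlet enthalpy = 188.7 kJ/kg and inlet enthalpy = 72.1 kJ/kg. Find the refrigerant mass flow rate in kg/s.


dh = 188.7 - 72.1 = 116.6 kJ/kg
m_dot = Q / dh = 113.0 / 116.6 = 0.9691 kg/s

0.9691


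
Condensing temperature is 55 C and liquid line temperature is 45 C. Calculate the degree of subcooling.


Subcooling = T_cond - T_liquid
Subcooling = 55 - 45
Subcooling = 10 K

10


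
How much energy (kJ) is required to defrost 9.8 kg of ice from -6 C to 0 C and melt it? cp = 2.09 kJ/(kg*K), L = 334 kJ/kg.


Sensible heat = cp * dT = 2.09 * 6 = 12.54 kJ/kg
Total per kg = 12.54 + 334 = 346.54 kJ/kg
Q = m * total = 9.8 * 346.54
Q = 3396.1 kJ

3396.1


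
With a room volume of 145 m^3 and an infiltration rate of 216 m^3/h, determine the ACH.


ACH = flow / volume
ACH = 216 / 145
ACH = 1.49

1.49


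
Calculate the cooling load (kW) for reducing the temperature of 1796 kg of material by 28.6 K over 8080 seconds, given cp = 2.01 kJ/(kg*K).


Q = m * cp * dT / t
Q = 1796 * 2.01 * 28.6 / 8080
Q = 12.778 kW

12.778


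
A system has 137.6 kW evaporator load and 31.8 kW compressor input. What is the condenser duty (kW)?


Q_cond = Q_evap + W
Q_cond = 137.6 + 31.8
Q_cond = 169.4 kW

169.4


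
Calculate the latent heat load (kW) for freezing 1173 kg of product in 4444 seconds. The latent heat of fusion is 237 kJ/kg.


Q_lat = m * h_fg / t
Q_lat = 1173 * 237 / 4444
Q_lat = 62.56 kW

62.56


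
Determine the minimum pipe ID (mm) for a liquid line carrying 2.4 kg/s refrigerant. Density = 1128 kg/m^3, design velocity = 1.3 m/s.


A = m_dot / (rho * v) = 2.4 / (1128 * 1.3) = 0.001636661211 m^2
d = sqrt(4*A/pi) * 1000
d = 45.6 mm

45.6


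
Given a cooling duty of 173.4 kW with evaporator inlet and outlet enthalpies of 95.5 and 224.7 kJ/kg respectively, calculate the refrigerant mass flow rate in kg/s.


dh = 224.7 - 95.5 = 129.2 kJ/kg
m_dot = Q / dh = 173.4 / 129.2 = 1.3421 kg/s

1.3421


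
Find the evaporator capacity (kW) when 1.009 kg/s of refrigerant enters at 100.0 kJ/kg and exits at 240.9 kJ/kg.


dh = 240.9 - 100.0 = 140.9 kJ/kg
Q_evap = m_dot * dh = 1.009 * 140.9
Q_evap = 142.17 kW

142.17


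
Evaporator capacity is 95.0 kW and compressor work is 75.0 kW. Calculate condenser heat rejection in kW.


Q_cond = Q_evap + W
Q_cond = 95.0 + 75.0
Q_cond = 170.0 kW

170.0


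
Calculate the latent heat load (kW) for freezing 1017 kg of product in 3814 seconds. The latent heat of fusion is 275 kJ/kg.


Q_lat = m * h_fg / t
Q_lat = 1017 * 275 / 3814
Q_lat = 73.33 kW

73.33


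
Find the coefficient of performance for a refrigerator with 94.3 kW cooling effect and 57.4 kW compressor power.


COP = Q_evap / W
COP = 94.3 / 57.4
COP = 1.643

1.643


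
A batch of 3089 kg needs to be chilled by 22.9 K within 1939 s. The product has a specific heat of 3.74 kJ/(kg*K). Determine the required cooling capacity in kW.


Q = m * cp * dT / t
Q = 3089 * 3.74 * 22.9 / 1939
Q = 136.442 kW

136.442


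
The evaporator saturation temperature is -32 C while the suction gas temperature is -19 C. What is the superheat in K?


Superheat = T_suction - T_evap
Superheat = -19 - (-32)
Superheat = 13 K

13


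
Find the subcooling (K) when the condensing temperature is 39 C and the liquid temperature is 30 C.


Subcooling = T_cond - T_liquid
Subcooling = 39 - 30
Subcooling = 9 K

9


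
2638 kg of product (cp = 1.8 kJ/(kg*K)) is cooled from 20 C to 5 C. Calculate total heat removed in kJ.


dT = 20 - (5) = 15 K
Q = m * cp * dT = 2638 * 1.8 * 15
Q = 71226 kJ

71226


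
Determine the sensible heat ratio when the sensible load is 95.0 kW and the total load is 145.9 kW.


SHR = Q_sensible / Q_total
SHR = 95.0 / 145.9
SHR = 0.651

0.651


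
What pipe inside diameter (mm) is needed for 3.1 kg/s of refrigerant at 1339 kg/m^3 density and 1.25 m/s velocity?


A = m_dot / (rho * v) = 3.1 / (1339 * 1.25) = 0.001852128454 m^2
d = sqrt(4*A/pi) * 1000
d = 48.6 mm

48.6


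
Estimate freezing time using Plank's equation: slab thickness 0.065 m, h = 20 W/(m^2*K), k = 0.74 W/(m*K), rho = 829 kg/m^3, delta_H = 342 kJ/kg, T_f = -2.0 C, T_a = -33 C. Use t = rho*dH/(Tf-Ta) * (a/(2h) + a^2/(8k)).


dT = -2.0 - (-33) = 31.0 K
term1 = a/(2h) = 0.065/(2*20) = 0.001625
term2 = a^2/(8k) = 0.065^2/(8*0.74) = 0.0007136824324
t = rho*dH*1000/dT * (term1 + term2)
t = 829*342*1000/31.0 * (0.001625 + 0.0007136824324)
t = 21389 s

21389


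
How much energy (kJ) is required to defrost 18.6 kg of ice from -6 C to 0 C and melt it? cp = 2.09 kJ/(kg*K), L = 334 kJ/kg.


Sensible heat = cp * dT = 2.09 * 6 = 12.54 kJ/kg
Total per kg = 12.54 + 334 = 346.54 kJ/kg
Q = m * total = 18.6 * 346.54
Q = 6445.6 kJ

6445.6


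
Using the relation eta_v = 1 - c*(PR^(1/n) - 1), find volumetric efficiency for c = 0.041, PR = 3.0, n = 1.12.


PR^(1/n) = 3.0^(1/1.12) = 2.66686554
eta_v = 1 - 0.041 * (2.66686554 - 1)
eta_v = 0.9317

0.9317


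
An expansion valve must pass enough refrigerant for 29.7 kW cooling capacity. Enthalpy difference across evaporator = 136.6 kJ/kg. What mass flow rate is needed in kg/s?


m_dot = Q / dh
m_dot = 29.7 / 136.6
m_dot = 0.2174 kg/s

0.2174


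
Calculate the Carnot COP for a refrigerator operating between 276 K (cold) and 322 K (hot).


dT = 322 - 276 = 46 K
COP_carnot = T_cold / dT = 276 / 46
COP_carnot = 6.0

6.0


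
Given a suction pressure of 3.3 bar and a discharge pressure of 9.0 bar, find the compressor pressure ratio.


PR = P_high / P_low
PR = 9.0 / 3.3
PR = 2.727

2.727


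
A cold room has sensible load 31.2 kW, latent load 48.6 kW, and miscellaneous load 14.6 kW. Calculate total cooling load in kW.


Q_total = Q_s + Q_l + Q_misc
Q_total = 31.2 + 48.6 + 14.6
Q_total = 94.4 kW

94.4


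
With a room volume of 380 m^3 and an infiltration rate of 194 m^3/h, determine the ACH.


ACH = flow / volume
ACH = 194 / 380
ACH = 0.511

0.511


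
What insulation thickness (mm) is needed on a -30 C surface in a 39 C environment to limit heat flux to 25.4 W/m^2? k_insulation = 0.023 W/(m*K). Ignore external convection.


dT = 39 - (-30) = 69 K
thickness = k * dT / q_max * 1000
thickness = 0.023 * 69 / 25.4 * 1000
thickness = 62.5 mm

62.5


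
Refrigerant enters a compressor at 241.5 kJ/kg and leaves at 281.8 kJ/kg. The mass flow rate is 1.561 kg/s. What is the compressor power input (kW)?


dh = 281.8 - 241.5 = 40.3 kJ/kg
W = m_dot * dh = 1.561 * 40.3 = 62.91 kW

62.91


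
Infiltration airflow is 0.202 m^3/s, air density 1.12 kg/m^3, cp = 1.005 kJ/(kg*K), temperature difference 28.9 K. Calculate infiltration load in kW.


Q = V_dot * rho * cp * dT
Q = 0.202 * 1.12 * 1.005 * 28.9
Q = 6.571 kW

6.571


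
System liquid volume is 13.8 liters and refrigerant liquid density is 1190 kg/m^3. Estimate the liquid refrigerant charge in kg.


Charge = V * rho / 1000
Charge = 13.8 * 1190 / 1000
Charge = 16.42 kg

16.42


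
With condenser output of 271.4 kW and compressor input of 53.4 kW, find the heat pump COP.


COP_hp = Q_cond / W
COP_hp = 271.4 / 53.4
COP_hp = 5.082

5.082


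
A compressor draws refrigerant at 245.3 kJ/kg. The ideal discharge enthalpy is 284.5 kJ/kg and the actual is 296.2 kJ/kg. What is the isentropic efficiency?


dh_ideal = 284.5 - 245.3 = 39.2 kJ/kg
dh_actual = 296.2 - 245.3 = 50.9 kJ/kg
eta_s = dh_ideal / dh_actual = 39.2 / 50.9
eta_s = 0.7701

0.7701


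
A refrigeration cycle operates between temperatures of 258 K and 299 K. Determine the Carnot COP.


dT = 299 - 258 = 41 K
COP_carnot = T_cold / dT = 258 / 41
COP_carnot = 6.293

6.293


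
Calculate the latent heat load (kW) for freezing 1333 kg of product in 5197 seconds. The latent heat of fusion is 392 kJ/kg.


Q_lat = m * h_fg / t
Q_lat = 1333 * 392 / 5197
Q_lat = 100.55 kW

100.55


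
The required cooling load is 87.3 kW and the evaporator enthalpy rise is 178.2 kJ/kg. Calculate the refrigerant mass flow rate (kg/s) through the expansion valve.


m_dot = Q / dh
m_dot = 87.3 / 178.2
m_dot = 0.4899 kg/s

0.4899


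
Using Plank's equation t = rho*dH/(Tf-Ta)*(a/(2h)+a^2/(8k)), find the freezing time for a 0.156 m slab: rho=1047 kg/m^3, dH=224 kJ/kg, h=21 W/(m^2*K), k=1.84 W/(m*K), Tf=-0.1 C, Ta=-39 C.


dT = -0.1 - (-39) = 38.9 K
term1 = a/(2h) = 0.156/(2*21) = 0.003714285714
term2 = a^2/(8k) = 0.156^2/(8*1.84) = 0.00165326087
t = rho*dH*1000/dT * (term1 + term2)
t = 1047*224*1000/38.9 * (0.003714285714 + 0.00165326087)
t = 32361 s

32361


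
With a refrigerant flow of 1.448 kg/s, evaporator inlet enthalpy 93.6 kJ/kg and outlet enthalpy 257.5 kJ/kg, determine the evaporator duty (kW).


dh = 257.5 - 93.6 = 163.9 kJ/kg
Q_evap = m_dot * dh = 1.448 * 163.9
Q_evap = 237.33 kW

237.33


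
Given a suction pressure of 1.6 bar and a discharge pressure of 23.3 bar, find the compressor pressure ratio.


PR = P_high / P_low
PR = 23.3 / 1.6
PR = 14.563

14.563


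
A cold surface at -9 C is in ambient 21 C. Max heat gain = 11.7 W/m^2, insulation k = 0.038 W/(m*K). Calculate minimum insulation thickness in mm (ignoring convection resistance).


dT = 21 - (-9) = 30 K
thickness = k * dT / q_max * 1000
thickness = 0.038 * 30 / 11.7 * 1000
thickness = 97.4 mm

97.4


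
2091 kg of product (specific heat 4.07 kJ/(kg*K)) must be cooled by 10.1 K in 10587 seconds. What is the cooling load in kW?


Q = m * cp * dT / t
Q = 2091 * 4.07 * 10.1 / 10587
Q = 8.119 kW

8.119


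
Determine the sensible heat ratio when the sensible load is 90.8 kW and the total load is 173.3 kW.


SHR = Q_sensible / Q_total
SHR = 90.8 / 173.3
SHR = 0.524

0.524


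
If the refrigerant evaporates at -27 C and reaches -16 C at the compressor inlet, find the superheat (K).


Superheat = T_suction - T_evap
Superheat = -16 - (-27)
Superheat = 11 K

11


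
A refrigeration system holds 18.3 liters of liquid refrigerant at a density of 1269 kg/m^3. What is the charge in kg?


Charge = V * rho / 1000
Charge = 18.3 * 1269 / 1000
Charge = 23.22 kg

23.22


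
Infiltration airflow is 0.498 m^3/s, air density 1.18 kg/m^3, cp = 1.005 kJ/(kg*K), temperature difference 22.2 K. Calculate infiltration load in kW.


Q = V_dot * rho * cp * dT
Q = 0.498 * 1.18 * 1.005 * 22.2
Q = 13.111 kW

13.111


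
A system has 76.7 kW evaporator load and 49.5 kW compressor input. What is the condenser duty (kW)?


Q_cond = Q_evap + W
Q_cond = 76.7 + 49.5
Q_cond = 126.2 kW

126.2


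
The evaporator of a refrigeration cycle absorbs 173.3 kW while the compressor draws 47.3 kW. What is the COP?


COP = Q_evap / W
COP = 173.3 / 47.3
COP = 3.664

3.664


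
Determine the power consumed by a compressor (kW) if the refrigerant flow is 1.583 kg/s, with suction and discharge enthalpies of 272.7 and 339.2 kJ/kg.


dh = 339.2 - 272.7 = 66.5 kJ/kg
W = m_dot * dh = 1.583 * 66.5 = 105.27 kW

105.27


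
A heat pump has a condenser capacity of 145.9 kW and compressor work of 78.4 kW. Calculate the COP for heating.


COP_hp = Q_cond / W
COP_hp = 145.9 / 78.4
COP_hp = 1.861

1.861


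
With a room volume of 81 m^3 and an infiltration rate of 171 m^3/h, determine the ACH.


ACH = flow / volume
ACH = 171 / 81
ACH = 2.111

2.111


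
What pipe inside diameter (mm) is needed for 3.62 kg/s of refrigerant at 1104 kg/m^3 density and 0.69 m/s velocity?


A = m_dot / (rho * v) = 3.62 / (1104 * 0.69) = 0.004752152909 m^2
d = sqrt(4*A/pi) * 1000
d = 77.8 mm

77.8


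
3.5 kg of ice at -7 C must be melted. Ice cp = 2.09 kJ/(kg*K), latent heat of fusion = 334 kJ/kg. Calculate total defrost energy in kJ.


Sensible heat = cp * dT = 2.09 * 7 = 14.63 kJ/kg
Total per kg = 14.63 + 334 = 348.63 kJ/kg
Q = m * total = 3.5 * 348.63
Q = 1220.2 kJ

1220.2


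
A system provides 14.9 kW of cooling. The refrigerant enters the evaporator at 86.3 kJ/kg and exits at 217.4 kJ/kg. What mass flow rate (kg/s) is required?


dh = 217.4 - 86.3 = 131.1 kJ/kg
m_dot = Q / dh = 14.9 / 131.1 = 0.1137 kg/s

0.1137


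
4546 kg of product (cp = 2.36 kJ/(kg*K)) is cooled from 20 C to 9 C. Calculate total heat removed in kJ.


dT = 20 - (9) = 11 K
Q = m * cp * dT = 4546 * 2.36 * 11
Q = 118014 kJ

118014


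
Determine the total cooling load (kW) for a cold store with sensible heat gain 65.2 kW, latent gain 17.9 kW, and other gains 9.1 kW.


Q_total = Q_s + Q_l + Q_misc
Q_total = 65.2 + 17.9 + 9.1
Q_total = 92.2 kW

92.2


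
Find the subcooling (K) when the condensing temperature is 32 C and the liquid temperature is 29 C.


Subcooling = T_cond - T_liquid
Subcooling = 32 - 29
Subcooling = 3 K

3


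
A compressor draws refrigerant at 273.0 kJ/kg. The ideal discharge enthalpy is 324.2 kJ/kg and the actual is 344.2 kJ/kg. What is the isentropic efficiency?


dh_ideal = 324.2 - 273.0 = 51.2 kJ/kg
dh_actual = 344.2 - 273.0 = 71.2 kJ/kg
eta_s = dh_ideal / dh_actual = 51.2 / 71.2
eta_s = 0.7191

0.7191


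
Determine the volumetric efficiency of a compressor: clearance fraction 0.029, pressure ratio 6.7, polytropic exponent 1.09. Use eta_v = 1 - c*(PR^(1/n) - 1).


PR^(1/n) = 6.7^(1/1.09) = 5.72620368
eta_v = 1 - 0.029 * (5.72620368 - 1)
eta_v = 0.8629

0.8629


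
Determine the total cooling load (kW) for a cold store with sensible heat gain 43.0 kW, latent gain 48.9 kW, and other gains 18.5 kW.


Q_total = Q_s + Q_l + Q_misc
Q_total = 43.0 + 48.9 + 18.5
Q_total = 110.4 kW

110.4


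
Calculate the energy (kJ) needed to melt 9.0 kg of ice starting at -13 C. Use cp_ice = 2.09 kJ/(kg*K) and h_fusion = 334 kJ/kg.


Sensible heat = cp * dT = 2.09 * 13 = 27.17 kJ/kg
Total per kg = 27.17 + 334 = 361.17 kJ/kg
Q = m * total = 9.0 * 361.17
Q = 3250.5 kJ

3250.5


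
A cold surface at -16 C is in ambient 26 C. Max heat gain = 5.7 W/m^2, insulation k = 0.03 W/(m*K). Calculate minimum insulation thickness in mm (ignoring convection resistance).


dT = 26 - (-16) = 42 K
thickness = k * dT / q_max * 1000
thickness = 0.03 * 42 / 5.7 * 1000
thickness = 221.1 mm

221.1


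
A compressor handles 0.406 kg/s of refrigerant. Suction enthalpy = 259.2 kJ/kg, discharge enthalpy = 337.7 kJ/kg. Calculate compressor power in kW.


dh = 337.7 - 259.2 = 78.5 kJ/kg
W = m_dot * dh = 0.406 * 78.5 = 31.87 kW

31.87


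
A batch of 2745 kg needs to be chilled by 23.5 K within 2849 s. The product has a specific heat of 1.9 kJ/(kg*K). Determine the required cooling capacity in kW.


Q = m * cp * dT / t
Q = 2745 * 1.9 * 23.5 / 2849
Q = 43.02 kW

43.02


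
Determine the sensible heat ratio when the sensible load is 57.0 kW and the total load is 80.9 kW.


SHR = Q_sensible / Q_total
SHR = 57.0 / 80.9
SHR = 0.705

0.705


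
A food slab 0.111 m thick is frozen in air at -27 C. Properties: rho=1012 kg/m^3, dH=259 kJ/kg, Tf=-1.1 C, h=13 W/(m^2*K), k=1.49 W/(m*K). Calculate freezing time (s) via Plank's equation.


dT = -1.1 - (-27) = 25.9 K
term1 = a/(2h) = 0.111/(2*13) = 0.004269230769
term2 = a^2/(8k) = 0.111^2/(8*1.49) = 0.00103364094
t = rho*dH*1000/dT * (term1 + term2)
t = 1012*259*1000/25.9 * (0.004269230769 + 0.00103364094)
t = 53665 s

53665


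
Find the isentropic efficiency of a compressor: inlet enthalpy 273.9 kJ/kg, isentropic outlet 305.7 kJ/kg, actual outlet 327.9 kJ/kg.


dh_ideal = 305.7 - 273.9 = 31.8 kJ/kg
dh_actual = 327.9 - 273.9 = 54.0 kJ/kg
eta_s = dh_ideal / dh_actual = 31.8 / 54.0
eta_s = 0.5889

0.5889


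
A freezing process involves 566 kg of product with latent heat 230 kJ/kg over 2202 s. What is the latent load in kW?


Q_lat = m * h_fg / t
Q_lat = 566 * 230 / 2202
Q_lat = 59.12 kW

59.12


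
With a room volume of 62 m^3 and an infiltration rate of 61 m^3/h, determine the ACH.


ACH = flow / volume
ACH = 61 / 62
ACH = 0.984

0.984


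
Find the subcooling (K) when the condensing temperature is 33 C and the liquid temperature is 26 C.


Subcooling = T_cond - T_liquid
Subcooling = 33 - 26
Subcooling = 7 K

7


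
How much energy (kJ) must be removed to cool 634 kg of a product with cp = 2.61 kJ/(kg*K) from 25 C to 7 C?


dT = 25 - (7) = 18 K
Q = m * cp * dT = 634 * 2.61 * 18
Q = 29785 kJ

29785


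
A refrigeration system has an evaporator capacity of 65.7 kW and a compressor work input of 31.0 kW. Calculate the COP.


COP = Q_evap / W
COP = 65.7 / 31.0
COP = 2.119

2.119


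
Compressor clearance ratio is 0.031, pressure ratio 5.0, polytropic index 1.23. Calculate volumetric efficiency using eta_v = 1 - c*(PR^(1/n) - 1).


PR^(1/n) = 5.0^(1/1.23) = 3.70056721
eta_v = 1 - 0.031 * (3.70056721 - 1)
eta_v = 0.9163

0.9163


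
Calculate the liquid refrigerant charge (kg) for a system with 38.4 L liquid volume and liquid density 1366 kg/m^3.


Charge = V * rho / 1000
Charge = 38.4 * 1366 / 1000
Charge = 52.45 kg

52.45


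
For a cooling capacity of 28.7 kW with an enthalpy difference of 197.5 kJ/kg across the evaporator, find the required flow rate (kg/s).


m_dot = Q / dh
m_dot = 28.7 / 197.5
m_dot = 0.1453 kg/s

0.1453


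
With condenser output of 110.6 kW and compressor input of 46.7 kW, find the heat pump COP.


COP_hp = Q_cond / W
COP_hp = 110.6 / 46.7
COP_hp = 2.368

2.368


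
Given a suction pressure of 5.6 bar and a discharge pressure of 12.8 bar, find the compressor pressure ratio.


PR = P_high / P_low
PR = 12.8 / 5.6
PR = 2.286

2.286


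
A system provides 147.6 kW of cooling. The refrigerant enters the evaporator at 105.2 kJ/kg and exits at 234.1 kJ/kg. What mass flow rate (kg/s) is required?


dh = 234.1 - 105.2 = 128.9 kJ/kg
m_dot = Q / dh = 147.6 / 128.9 = 1.1451 kg/s

1.1451


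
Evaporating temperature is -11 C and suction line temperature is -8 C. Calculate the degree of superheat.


Superheat = T_suction - T_evap
Superheat = -8 - (-11)
Superheat = 3 K

3


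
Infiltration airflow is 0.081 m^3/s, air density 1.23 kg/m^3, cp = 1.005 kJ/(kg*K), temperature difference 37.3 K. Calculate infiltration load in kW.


Q = V_dot * rho * cp * dT
Q = 0.081 * 1.23 * 1.005 * 37.3
Q = 3.735 kW

3.735


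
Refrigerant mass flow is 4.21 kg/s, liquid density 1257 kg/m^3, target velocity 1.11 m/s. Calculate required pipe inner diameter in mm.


A = m_dot / (rho * v) = 4.21 / (1257 * 1.11) = 0.003017337146 m^2
d = sqrt(4*A/pi) * 1000
d = 62.0 mm

62.0


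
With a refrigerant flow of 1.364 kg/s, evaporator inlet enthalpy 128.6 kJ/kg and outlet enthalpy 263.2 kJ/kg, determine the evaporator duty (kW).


dh = 263.2 - 128.6 = 134.6 kJ/kg
Q_evap = m_dot * dh = 1.364 * 134.6
Q_evap = 183.59 kW

183.59


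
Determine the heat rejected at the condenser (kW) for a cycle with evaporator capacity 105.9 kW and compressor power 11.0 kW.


Q_cond = Q_evap + W
Q_cond = 105.9 + 11.0
Q_cond = 116.9 kW

116.9


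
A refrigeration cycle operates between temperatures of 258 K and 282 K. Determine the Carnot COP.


dT = 282 - 258 = 24 K
COP_carnot = T_cold / dT = 258 / 24
COP_carnot = 10.75

10.75


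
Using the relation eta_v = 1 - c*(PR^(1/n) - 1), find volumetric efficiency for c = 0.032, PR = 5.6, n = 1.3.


PR^(1/n) = 5.6^(1/1.3) = 3.76295696
eta_v = 1 - 0.032 * (3.76295696 - 1)
eta_v = 0.9116

0.9116


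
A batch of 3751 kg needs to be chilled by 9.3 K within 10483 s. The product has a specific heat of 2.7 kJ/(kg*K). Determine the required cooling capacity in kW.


Q = m * cp * dT / t
Q = 3751 * 2.7 * 9.3 / 10483
Q = 8.985 kW

8.985


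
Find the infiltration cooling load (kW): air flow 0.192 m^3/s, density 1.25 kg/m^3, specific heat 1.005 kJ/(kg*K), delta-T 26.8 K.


Q = V_dot * rho * cp * dT
Q = 0.192 * 1.25 * 1.005 * 26.8
Q = 6.464 kW

6.464


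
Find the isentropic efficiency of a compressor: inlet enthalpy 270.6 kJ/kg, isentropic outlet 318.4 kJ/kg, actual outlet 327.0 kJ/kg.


dh_ideal = 318.4 - 270.6 = 47.8 kJ/kg
dh_actual = 327.0 - 270.6 = 56.4 kJ/kg
eta_s = dh_ideal / dh_actual = 47.8 / 56.4
eta_s = 0.8475

0.8475


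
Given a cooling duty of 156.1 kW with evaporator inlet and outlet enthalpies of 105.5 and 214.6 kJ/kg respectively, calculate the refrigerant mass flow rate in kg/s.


dh = 214.6 - 105.5 = 109.1 kJ/kg
m_dot = Q / dh = 156.1 / 109.1 = 1.4308 kg/s

1.4308


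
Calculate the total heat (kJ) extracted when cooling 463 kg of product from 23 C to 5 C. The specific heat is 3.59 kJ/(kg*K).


dT = 23 - (5) = 18 K
Q = m * cp * dT = 463 * 3.59 * 18
Q = 29919 kJ

29919


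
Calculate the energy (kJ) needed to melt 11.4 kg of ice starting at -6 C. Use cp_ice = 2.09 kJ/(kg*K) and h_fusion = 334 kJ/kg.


Sensible heat = cp * dT = 2.09 * 6 = 12.54 kJ/kg
Total per kg = 12.54 + 334 = 346.54 kJ/kg
Q = m * total = 11.4 * 346.54
Q = 3950.6 kJ

3950.6


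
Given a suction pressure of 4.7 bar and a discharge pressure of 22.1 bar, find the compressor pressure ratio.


PR = P_high / P_low
PR = 22.1 / 4.7
PR = 4.702

4.702


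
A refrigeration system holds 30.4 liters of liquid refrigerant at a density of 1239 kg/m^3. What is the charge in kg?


Charge = V * rho / 1000
Charge = 30.4 * 1239 / 1000
Charge = 37.67 kg

37.67


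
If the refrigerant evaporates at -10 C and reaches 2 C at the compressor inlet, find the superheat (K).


Superheat = T_suction - T_evap
Superheat = 2 - (-10)
Superheat = 12 K

12


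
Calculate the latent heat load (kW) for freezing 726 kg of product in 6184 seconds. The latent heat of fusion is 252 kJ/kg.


Q_lat = m * h_fg / t
Q_lat = 726 * 252 / 6184
Q_lat = 29.58 kW

29.58


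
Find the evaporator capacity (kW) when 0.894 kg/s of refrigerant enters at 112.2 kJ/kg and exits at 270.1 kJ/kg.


dh = 270.1 - 112.2 = 157.9 kJ/kg
Q_evap = m_dot * dh = 0.894 * 157.9
Q_evap = 141.16 kW

141.16


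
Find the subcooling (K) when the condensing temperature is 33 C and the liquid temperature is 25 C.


Subcooling = T_cond - T_liquid
Subcooling = 33 - 25
Subcooling = 8 K

8


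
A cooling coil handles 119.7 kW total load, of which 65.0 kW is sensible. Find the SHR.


SHR = Q_sensible / Q_total
SHR = 65.0 / 119.7
SHR = 0.543

0.543


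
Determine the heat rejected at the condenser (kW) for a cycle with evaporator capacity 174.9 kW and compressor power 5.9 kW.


Q_cond = Q_evap + W
Q_cond = 174.9 + 5.9
Q_cond = 180.8 kW

180.8


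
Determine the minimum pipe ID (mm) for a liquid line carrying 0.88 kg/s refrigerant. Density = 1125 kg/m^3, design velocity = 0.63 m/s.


A = m_dot / (rho * v) = 0.88 / (1125 * 0.63) = 0.001241622575 m^2
d = sqrt(4*A/pi) * 1000
d = 39.8 mm

39.8


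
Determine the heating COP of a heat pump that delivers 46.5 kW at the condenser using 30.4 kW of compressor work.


COP_hp = Q_cond / W
COP_hp = 46.5 / 30.4
COP_hp = 1.53

1.53


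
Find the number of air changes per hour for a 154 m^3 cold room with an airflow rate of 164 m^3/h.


ACH = flow / volume
ACH = 164 / 154
ACH = 1.065

1.065


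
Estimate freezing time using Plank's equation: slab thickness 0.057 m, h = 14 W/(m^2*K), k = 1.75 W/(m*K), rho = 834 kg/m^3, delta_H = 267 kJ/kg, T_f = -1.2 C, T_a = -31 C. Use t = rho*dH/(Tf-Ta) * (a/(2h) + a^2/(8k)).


dT = -1.2 - (-31) = 29.8 K
term1 = a/(2h) = 0.057/(2*14) = 0.002035714286
term2 = a^2/(8k) = 0.057^2/(8*1.75) = 0.0002320714286
t = rho*dH*1000/dT * (term1 + term2)
t = 834*267*1000/29.8 * (0.002035714286 + 0.0002320714286)
t = 16946 s

16946


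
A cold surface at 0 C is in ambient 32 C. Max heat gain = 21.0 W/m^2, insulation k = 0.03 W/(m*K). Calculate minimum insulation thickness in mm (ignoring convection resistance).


dT = 32 - (0) = 32 K
thickness = k * dT / q_max * 1000
thickness = 0.03 * 32 / 21.0 * 1000
thickness = 45.7 mm

45.7


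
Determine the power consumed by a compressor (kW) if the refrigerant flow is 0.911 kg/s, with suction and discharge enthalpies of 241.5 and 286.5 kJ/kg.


dh = 286.5 - 241.5 = 45.0 kJ/kg
W = m_dot * dh = 0.911 * 45.0 = 41.0 kW

41.0


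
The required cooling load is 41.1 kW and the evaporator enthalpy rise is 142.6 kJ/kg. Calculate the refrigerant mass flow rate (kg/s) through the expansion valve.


m_dot = Q / dh
m_dot = 41.1 / 142.6
m_dot = 0.2882 kg/s

0.2882


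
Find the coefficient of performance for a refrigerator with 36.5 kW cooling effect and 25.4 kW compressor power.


COP = Q_evap / W
COP = 36.5 / 25.4
COP = 1.437

1.437


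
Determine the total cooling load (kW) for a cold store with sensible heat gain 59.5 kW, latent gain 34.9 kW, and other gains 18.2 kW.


Q_total = Q_s + Q_l + Q_misc
Q_total = 59.5 + 34.9 + 18.2
Q_total = 112.6 kW

112.6


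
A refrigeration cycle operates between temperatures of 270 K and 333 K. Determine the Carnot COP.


dT = 333 - 270 = 63 K
COP_carnot = T_cold / dT = 270 / 63
COP_carnot = 4.286

4.286


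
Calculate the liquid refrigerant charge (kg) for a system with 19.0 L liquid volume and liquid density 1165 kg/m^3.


Charge = V * rho / 1000
Charge = 19.0 * 1165 / 1000
Charge = 22.14 kg

22.14


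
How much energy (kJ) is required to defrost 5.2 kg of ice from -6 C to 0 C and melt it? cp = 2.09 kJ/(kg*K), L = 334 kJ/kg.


Sensible heat = cp * dT = 2.09 * 6 = 12.54 kJ/kg
Total per kg = 12.54 + 334 = 346.54 kJ/kg
Q = m * total = 5.2 * 346.54
Q = 1802.0 kJ

1802.0


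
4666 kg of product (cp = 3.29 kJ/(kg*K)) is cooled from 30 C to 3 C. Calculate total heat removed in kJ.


dT = 30 - (3) = 27 K
Q = m * cp * dT = 4666 * 3.29 * 27
Q = 414481 kJ

414481


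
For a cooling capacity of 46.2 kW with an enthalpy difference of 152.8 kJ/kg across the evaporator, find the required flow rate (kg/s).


m_dot = Q / dh
m_dot = 46.2 / 152.8
m_dot = 0.3024 kg/s

0.3024


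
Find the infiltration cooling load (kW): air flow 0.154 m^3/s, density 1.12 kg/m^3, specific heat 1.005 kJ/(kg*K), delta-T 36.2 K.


Q = V_dot * rho * cp * dT
Q = 0.154 * 1.12 * 1.005 * 36.2
Q = 6.275 kW

6.275


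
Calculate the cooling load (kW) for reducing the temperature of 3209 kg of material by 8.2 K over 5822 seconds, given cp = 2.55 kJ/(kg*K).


Q = m * cp * dT / t
Q = 3209 * 2.55 * 8.2 / 5822
Q = 11.525 kW

11.525


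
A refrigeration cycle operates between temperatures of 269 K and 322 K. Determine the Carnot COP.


dT = 322 - 269 = 53 K
COP_carnot = T_cold / dT = 269 / 53
COP_carnot = 5.075

5.075


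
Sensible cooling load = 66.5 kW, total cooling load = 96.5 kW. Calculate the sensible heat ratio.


SHR = Q_sensible / Q_total
SHR = 66.5 / 96.5
SHR = 0.689

0.689


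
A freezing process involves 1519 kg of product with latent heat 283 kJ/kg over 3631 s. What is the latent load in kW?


Q_lat = m * h_fg / t
Q_lat = 1519 * 283 / 3631
Q_lat = 118.39 kW

118.39


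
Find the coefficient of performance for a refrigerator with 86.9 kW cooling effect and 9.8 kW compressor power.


COP = Q_evap / W
COP = 86.9 / 9.8
COP = 8.867

8.867


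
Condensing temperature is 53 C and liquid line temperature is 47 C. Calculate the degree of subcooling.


Subcooling = T_cond - T_liquid
Subcooling = 53 - 47
Subcooling = 6 K

6


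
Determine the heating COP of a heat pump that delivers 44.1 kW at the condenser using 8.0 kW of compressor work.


COP_hp = Q_cond / W
COP_hp = 44.1 / 8.0
COP_hp = 5.513

5.513


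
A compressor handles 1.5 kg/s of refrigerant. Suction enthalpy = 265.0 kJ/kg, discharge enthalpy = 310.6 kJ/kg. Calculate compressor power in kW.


dh = 310.6 - 265.0 = 45.6 kJ/kg
W = m_dot * dh = 1.5 * 45.6 = 68.4 kW

68.4


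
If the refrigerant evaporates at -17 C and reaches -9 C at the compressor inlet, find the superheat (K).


Superheat = T_suction - T_evap
Superheat = -9 - (-17)
Superheat = 8 K

8


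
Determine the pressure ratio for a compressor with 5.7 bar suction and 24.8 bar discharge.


PR = P_high / P_low
PR = 24.8 / 5.7
PR = 4.351

4.351


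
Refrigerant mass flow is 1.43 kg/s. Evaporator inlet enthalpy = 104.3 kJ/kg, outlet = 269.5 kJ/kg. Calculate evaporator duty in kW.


dh = 269.5 - 104.3 = 165.2 kJ/kg
Q_evap = m_dot * dh = 1.43 * 165.2
Q_evap = 236.24 kW

236.24


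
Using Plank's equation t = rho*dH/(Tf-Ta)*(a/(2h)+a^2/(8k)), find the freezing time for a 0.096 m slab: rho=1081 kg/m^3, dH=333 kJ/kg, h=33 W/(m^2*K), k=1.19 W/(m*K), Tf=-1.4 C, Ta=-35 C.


dT = -1.4 - (-35) = 33.6 K
term1 = a/(2h) = 0.096/(2*33) = 0.001454545455
term2 = a^2/(8k) = 0.096^2/(8*1.19) = 0.0009680672269
t = rho*dH*1000/dT * (term1 + term2)
t = 1081*333*1000/33.6 * (0.001454545455 + 0.0009680672269)
t = 25955 s

25955


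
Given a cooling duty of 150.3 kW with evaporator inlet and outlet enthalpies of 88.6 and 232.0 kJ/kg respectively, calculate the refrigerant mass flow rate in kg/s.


dh = 232.0 - 88.6 = 143.4 kJ/kg
m_dot = Q / dh = 150.3 / 143.4 = 1.0481 kg/s

1.0481


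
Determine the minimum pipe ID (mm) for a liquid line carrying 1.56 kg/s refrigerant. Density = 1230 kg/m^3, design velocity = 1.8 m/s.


A = m_dot / (rho * v) = 1.56 / (1230 * 1.8) = 0.0007046070461 m^2
d = sqrt(4*A/pi) * 1000
d = 30.0 mm

30.0


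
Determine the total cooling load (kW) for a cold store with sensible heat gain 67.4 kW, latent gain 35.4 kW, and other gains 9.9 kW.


Q_total = Q_s + Q_l + Q_misc
Q_total = 67.4 + 35.4 + 9.9
Q_total = 112.7 kW

112.7


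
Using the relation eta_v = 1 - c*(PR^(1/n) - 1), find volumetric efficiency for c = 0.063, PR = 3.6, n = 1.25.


PR^(1/n) = 3.6^(1/1.25) = 2.78639063
eta_v = 1 - 0.063 * (2.78639063 - 1)
eta_v = 0.8875

0.8875


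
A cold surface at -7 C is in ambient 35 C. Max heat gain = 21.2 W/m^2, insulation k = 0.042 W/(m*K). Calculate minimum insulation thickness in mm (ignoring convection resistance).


dT = 35 - (-7) = 42 K
thickness = k * dT / q_max * 1000
thickness = 0.042 * 42 / 21.2 * 1000
thickness = 83.2 mm

83.2


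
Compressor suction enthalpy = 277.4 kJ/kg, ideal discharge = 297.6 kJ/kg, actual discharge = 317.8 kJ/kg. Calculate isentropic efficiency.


dh_ideal = 297.6 - 277.4 = 20.2 kJ/kg
dh_actual = 317.8 - 277.4 = 40.4 kJ/kg
eta_s = dh_ideal / dh_actual = 20.2 / 40.4
eta_s = 0.5

0.5
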